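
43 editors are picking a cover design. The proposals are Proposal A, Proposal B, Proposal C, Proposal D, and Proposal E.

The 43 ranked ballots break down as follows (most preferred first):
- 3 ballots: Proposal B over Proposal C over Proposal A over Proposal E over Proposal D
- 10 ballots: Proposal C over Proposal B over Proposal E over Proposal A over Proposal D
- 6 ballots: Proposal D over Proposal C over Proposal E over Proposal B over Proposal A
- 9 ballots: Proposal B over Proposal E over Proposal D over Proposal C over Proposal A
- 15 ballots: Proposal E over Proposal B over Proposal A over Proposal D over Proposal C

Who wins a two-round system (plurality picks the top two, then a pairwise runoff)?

Proposal B

Round 1 first-place votes: Proposal A 0, Proposal B 12, Proposal C 10, Proposal D 6, Proposal E 15. Proposal E and Proposal B advance.
Runoff: Proposal E is ranked above Proposal B on 21 ballots, Proposal B above Proposal E on 22.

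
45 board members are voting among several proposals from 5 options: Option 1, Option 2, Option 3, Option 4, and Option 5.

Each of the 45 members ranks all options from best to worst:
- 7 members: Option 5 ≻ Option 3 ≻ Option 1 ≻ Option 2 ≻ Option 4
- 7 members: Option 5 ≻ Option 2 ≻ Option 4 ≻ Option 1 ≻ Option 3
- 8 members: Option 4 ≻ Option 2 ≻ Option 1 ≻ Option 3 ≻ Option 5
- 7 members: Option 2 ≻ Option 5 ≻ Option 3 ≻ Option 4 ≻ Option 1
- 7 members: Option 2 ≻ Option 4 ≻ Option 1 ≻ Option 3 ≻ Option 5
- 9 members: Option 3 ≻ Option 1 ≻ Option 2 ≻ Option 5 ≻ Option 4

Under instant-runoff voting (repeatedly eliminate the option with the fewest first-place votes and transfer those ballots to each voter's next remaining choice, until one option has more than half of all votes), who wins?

Round 1: Option 1 0, Option 2 14, Option 3 9, Option 4 8, Option 5 14. Option 1 eliminated.
Round 2: Option 2 14, Option 3 9, Option 4 8, Option 5 14. Option 4 eliminated.
Round 3: Option 2 22, Option 3 9, Option 5 14. Option 3 eliminated.
Round 4: Option 2 31, Option 5 14. Option 2 has a majority (≥23).

Option 2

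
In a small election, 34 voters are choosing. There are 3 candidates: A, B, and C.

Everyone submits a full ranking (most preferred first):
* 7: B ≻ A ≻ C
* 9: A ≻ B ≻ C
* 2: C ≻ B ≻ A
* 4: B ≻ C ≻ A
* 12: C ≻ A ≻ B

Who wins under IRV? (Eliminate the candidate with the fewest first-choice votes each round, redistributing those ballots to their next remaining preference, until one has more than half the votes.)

B

Round 1: A 9, B 11, C 14. A eliminated.
Round 2: B 20, C 14. B has a majority (≥18).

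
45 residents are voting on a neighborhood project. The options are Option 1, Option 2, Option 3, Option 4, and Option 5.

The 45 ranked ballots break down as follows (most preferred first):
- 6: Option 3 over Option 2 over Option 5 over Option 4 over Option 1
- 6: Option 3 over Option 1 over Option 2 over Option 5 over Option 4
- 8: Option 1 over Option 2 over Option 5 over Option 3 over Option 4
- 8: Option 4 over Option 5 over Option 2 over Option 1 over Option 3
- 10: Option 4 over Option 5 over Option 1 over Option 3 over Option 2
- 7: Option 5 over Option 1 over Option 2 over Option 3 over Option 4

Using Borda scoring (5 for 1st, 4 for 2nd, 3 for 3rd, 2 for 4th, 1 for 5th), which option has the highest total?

Option 1: 6×1 + 6×4 + 8×5 + 8×2 + 10×3 + 7×4 = 144
Option 2: 6×4 + 6×3 + 8×4 + 8×3 + 10×1 + 7×3 = 129
Option 3: 6×5 + 6×5 + 8×2 + 8×1 + 10×2 + 7×2 = 118
Option 4: 6×2 + 6×1 + 8×1 + 8×5 + 10×5 + 7×1 = 123
Option 5: 6×3 + 6×2 + 8×3 + 8×4 + 10×4 + 7×5 = 161

Option 5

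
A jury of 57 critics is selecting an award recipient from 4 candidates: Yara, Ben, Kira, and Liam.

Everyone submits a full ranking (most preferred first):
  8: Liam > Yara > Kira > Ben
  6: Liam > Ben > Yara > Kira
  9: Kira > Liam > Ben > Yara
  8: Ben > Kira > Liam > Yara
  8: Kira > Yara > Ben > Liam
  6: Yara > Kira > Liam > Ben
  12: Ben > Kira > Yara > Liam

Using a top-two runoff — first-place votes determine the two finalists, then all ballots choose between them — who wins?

Round 1 first-place votes: Yara 6, Ben 20, Kira 17, Liam 14. Ben and Kira advance.
Runoff: Ben is ranked above Kira on 26 ballots, Kira above Ben on 31.

Kira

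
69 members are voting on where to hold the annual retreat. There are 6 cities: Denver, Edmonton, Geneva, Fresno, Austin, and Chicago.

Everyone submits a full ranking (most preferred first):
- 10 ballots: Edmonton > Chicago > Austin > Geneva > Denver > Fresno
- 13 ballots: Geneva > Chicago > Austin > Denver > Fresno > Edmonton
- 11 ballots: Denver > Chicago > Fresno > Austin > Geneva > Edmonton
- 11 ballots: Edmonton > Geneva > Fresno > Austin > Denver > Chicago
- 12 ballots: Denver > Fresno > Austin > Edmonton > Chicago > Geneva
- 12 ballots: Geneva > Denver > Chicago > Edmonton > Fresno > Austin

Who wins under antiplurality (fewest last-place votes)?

Denver

Last-place votes: Denver 0, Edmonton 24, Geneva 12, Fresno 10, Austin 12, Chicago 11.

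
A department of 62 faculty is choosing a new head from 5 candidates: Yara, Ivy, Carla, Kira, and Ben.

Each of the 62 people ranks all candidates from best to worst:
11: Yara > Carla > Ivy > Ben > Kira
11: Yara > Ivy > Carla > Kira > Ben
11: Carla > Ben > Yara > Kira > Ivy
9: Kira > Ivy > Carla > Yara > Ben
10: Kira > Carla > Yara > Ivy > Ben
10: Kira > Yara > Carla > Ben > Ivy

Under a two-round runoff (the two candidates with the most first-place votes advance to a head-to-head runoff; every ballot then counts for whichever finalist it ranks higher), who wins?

Yara

Round 1 first-place votes: Yara 22, Ivy 0, Carla 11, Kira 29, Ben 0. Kira and Yara advance.
Runoff: Kira is ranked above Yara on 29 ballots, Yara above Kira on 33.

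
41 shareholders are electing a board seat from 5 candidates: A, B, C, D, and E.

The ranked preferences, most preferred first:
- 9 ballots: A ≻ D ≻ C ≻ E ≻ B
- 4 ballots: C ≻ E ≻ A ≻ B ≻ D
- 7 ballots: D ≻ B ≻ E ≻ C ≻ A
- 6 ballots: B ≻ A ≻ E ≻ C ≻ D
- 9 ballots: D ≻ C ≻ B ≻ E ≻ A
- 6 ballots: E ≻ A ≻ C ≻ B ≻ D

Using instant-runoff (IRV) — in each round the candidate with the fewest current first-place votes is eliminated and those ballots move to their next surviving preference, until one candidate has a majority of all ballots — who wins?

Round 1: A 9, B 6, C 4, D 16, E 6. C eliminated.
Round 2: A 9, B 6, D 16, E 10. B eliminated.
Round 3: A 15, D 16, E 10. E eliminated.
Round 4: A 25, D 16. A has a majority (≥21).

A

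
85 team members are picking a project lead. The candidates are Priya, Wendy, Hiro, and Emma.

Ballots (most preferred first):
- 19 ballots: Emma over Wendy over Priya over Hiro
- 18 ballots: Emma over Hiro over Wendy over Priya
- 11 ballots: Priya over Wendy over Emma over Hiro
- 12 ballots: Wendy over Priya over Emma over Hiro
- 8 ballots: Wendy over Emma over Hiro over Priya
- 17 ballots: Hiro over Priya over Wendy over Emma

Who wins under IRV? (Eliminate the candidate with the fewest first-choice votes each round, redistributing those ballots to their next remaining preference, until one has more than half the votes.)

Wendy

Round 1: Priya 11, Wendy 20, Hiro 17, Emma 37. Priya eliminated.
Round 2: Wendy 31, Hiro 17, Emma 37. Hiro eliminated.
Round 3: Wendy 48, Emma 37. Wendy has a majority (≥43).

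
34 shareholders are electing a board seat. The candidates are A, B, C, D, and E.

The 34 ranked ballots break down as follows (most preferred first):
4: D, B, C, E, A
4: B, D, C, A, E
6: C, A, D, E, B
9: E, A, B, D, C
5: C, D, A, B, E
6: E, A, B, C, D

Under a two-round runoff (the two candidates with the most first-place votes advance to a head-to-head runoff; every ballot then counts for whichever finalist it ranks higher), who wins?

Round 1 first-place votes: A 0, B 4, C 11, D 4, E 15. E and C advance.
Runoff: E is ranked above C on 15 ballots, C above E on 19.

C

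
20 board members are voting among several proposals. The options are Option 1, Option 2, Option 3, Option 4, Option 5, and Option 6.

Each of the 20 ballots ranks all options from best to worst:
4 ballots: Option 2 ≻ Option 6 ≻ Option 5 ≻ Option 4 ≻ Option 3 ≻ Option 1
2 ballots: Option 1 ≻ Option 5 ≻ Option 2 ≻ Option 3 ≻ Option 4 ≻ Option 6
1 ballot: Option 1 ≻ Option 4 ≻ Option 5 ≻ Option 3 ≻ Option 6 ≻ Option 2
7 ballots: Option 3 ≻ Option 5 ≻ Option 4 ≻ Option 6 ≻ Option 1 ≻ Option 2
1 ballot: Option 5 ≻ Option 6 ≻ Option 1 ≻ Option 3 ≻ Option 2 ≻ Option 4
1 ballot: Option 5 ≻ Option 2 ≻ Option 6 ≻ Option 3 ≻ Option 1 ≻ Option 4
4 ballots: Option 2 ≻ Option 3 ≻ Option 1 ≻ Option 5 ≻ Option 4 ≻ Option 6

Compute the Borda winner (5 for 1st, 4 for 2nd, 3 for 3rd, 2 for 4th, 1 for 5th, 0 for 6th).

Option 5

Option 1: 4×0 + 2×5 + 1×5 + 7×1 + 1×3 + 1×1 + 4×3 = 38
Option 2: 4×5 + 2×3 + 1×0 + 7×0 + 1×1 + 1×4 + 4×5 = 51
Option 3: 4×1 + 2×2 + 1×2 + 7×5 + 1×2 + 1×2 + 4×4 = 65
Option 4: 4×2 + 2×1 + 1×4 + 7×3 + 1×0 + 1×0 + 4×1 = 39
Option 5: 4×3 + 2×4 + 1×3 + 7×4 + 1×5 + 1×5 + 4×2 = 69
Option 6: 4×4 + 2×0 + 1×1 + 7×2 + 1×4 + 1×3 + 4×0 = 38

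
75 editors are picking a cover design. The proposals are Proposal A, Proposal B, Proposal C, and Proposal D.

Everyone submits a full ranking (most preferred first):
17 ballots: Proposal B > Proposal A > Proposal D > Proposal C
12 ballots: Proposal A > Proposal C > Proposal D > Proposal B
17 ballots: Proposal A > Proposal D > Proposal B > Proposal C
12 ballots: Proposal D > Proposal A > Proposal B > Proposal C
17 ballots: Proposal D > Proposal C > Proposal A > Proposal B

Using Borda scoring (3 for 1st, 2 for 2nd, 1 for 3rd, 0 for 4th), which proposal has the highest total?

Proposal A

Proposal A: 17×2 + 12×3 + 17×3 + 12×2 + 17×1 = 162
Proposal B: 17×3 + 12×0 + 17×1 + 12×1 + 17×0 = 80
Proposal C: 17×0 + 12×2 + 17×0 + 12×0 + 17×2 = 58
Proposal D: 17×1 + 12×1 + 17×2 + 12×3 + 17×3 = 150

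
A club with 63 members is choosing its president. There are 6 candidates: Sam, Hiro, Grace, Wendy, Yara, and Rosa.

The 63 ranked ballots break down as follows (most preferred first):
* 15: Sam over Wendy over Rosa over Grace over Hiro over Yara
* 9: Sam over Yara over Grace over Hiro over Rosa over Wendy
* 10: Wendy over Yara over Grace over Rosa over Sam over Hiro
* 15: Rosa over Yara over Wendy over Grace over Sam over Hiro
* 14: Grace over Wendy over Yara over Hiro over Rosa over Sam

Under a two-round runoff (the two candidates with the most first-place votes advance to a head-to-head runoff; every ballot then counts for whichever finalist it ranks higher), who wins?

Rosa

Round 1 first-place votes: Sam 24, Hiro 0, Grace 14, Wendy 10, Yara 0, Rosa 15. Sam and Rosa advance.
Runoff: Sam is ranked above Rosa on 24 ballots, Rosa above Sam on 39.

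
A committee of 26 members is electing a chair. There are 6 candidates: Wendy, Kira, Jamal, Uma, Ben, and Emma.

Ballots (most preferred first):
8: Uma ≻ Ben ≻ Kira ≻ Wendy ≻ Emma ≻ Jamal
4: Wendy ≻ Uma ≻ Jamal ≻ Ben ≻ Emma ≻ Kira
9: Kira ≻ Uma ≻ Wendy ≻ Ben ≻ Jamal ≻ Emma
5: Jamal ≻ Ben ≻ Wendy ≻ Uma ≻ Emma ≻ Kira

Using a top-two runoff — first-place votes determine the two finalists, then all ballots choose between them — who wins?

Uma

Round 1 first-place votes: Wendy 4, Kira 9, Jamal 5, Uma 8, Ben 0, Emma 0. Kira and Uma advance.
Runoff: Kira is ranked above Uma on 9 ballots, Uma above Kira on 17.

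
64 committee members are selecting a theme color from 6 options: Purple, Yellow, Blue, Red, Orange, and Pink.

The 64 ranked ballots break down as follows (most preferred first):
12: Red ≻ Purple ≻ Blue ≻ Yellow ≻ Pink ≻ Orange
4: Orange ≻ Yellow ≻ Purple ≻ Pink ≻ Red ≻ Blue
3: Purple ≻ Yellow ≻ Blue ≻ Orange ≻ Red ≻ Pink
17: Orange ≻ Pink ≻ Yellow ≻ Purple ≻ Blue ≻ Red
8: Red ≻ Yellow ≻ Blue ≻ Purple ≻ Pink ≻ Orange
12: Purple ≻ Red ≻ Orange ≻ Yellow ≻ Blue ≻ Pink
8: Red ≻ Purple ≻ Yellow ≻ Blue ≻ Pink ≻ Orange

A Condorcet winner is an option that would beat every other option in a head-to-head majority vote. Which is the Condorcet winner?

Purple

Purple vs Yellow: 35–29
Purple vs Blue: 56–8
Purple vs Red: 36–28
Purple vs Orange: 43–21
Purple vs Pink: 47–17
Purple beats every other option.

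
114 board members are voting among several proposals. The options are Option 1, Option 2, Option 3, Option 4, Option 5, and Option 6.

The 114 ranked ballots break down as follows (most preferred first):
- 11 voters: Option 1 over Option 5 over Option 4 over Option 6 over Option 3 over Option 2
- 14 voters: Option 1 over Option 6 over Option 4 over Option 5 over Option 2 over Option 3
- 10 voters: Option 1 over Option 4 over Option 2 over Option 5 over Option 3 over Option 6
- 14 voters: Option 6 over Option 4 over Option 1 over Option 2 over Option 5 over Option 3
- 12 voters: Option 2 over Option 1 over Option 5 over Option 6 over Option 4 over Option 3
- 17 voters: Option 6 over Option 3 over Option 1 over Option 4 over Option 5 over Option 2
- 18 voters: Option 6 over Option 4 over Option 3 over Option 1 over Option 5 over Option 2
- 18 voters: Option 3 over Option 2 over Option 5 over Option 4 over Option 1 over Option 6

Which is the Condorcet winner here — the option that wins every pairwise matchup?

Option 1

Option 1 vs Option 2: 84–30
Option 1 vs Option 3: 61–53
Option 1 vs Option 4: 64–50
Option 1 vs Option 5: 96–18
Option 1 vs Option 6: 65–49
Option 1 beats every other option.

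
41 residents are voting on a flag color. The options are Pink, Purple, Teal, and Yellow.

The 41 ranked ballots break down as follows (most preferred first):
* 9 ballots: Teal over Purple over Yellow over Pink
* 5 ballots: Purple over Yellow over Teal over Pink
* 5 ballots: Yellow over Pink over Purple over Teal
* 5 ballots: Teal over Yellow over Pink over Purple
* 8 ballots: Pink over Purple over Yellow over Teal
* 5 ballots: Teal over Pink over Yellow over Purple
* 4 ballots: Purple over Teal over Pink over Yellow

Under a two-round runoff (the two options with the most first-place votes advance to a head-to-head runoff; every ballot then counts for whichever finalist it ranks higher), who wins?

Round 1 first-place votes: Pink 8, Purple 9, Teal 19, Yellow 5. Teal and Purple advance.
Runoff: Teal is ranked above Purple on 19 ballots, Purple above Teal on 22.

Purple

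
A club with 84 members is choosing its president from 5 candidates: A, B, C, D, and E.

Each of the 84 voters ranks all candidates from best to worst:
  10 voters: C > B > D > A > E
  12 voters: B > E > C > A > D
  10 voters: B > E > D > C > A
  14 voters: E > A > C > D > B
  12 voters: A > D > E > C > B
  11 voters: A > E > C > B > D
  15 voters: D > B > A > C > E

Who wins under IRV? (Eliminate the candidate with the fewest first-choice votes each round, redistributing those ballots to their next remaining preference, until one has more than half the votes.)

Round 1: A 23, B 22, C 10, D 15, E 14. C eliminated.
Round 2: A 23, B 32, D 15, E 14. E eliminated.
Round 3: A 37, B 32, D 15. D eliminated.
Round 4: A 37, B 47. B has a majority (≥43).

B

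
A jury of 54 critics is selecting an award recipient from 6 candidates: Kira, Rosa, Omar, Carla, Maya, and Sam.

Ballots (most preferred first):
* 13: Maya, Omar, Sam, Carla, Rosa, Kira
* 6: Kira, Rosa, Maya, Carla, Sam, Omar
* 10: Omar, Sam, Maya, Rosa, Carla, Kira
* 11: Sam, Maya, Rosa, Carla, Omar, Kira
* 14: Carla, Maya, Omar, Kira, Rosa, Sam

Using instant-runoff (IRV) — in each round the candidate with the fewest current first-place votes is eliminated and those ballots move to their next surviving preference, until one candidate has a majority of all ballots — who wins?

Maya

Round 1: Kira 6, Rosa 0, Omar 10, Carla 14, Maya 13, Sam 11. Rosa eliminated.
Round 2: Kira 6, Omar 10, Carla 14, Maya 13, Sam 11. Kira eliminated.
Round 3: Omar 10, Carla 14, Maya 19, Sam 11. Omar eliminated.
Round 4: Carla 14, Maya 19, Sam 21. Carla eliminated.
Round 5: Maya 33, Sam 21. Maya has a majority (≥28).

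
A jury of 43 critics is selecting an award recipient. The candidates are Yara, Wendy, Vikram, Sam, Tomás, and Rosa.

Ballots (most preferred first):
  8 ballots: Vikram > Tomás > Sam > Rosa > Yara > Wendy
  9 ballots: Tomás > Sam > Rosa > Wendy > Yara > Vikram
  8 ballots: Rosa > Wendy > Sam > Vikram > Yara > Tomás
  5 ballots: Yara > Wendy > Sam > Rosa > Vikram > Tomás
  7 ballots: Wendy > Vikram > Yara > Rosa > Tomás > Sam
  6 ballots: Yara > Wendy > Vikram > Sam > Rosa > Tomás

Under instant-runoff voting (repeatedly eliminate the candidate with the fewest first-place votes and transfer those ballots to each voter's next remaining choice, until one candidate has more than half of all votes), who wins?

Vikram

Round 1: Yara 11, Wendy 7, Vikram 8, Sam 0, Tomás 9, Rosa 8. Sam eliminated.
Round 2: Yara 11, Wendy 7, Vikram 8, Tomás 9, Rosa 8. Wendy eliminated.
Round 3: Yara 11, Vikram 15, Tomás 9, Rosa 8. Rosa eliminated.
Round 4: Yara 11, Vikram 23, Tomás 9. Vikram has a majority (≥22).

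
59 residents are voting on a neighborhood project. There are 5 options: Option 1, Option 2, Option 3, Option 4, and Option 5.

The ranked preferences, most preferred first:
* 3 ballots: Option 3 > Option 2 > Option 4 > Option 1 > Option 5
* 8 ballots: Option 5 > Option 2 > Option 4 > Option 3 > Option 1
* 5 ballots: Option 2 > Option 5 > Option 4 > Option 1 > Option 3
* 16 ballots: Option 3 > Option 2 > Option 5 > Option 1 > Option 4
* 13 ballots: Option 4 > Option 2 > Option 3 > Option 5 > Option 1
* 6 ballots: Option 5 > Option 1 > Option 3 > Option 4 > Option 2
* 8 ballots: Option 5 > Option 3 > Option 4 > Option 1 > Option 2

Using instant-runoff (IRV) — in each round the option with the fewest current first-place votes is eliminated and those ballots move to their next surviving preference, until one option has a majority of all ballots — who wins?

Round 1: Option 1 0, Option 2 5, Option 3 19, Option 4 13, Option 5 22. Option 1 eliminated.
Round 2: Option 2 5, Option 3 19, Option 4 13, Option 5 22. Option 2 eliminated.
Round 3: Option 3 19, Option 4 13, Option 5 27. Option 4 eliminated.
Round 4: Option 3 32, Option 5 27. Option 3 has a majority (≥30).

Option 3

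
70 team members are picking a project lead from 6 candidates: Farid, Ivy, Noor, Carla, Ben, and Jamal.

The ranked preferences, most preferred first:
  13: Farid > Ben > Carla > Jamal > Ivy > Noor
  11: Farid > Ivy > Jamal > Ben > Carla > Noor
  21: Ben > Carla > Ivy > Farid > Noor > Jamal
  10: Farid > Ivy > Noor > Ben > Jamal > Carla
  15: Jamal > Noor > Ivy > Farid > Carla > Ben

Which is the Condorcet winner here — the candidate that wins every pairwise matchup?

Ivy

Ivy vs Farid: 36–34
Ivy vs Noor: 55–15
Ivy vs Carla: 36–34
Ivy vs Ben: 36–34
Ivy vs Jamal: 42–28
Ivy beats every other candidate.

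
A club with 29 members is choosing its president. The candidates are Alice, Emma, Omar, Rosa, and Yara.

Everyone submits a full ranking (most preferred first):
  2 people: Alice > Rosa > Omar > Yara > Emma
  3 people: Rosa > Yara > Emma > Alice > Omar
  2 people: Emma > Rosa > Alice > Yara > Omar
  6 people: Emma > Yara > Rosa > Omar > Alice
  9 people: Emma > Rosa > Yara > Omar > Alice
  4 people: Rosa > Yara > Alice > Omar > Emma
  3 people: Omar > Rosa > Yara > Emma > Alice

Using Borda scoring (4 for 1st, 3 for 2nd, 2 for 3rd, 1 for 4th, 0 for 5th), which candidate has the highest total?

Alice: 2×4 + 3×1 + 2×2 + 6×0 + 9×0 + 4×2 + 3×0 = 23
Emma: 2×0 + 3×2 + 2×4 + 6×4 + 9×4 + 4×0 + 3×1 = 77
Omar: 2×2 + 3×0 + 2×0 + 6×1 + 9×1 + 4×1 + 3×4 = 35
Rosa: 2×3 + 3×4 + 2×3 + 6×2 + 9×3 + 4×4 + 3×3 = 88
Yara: 2×1 + 3×3 + 2×1 + 6×3 + 9×2 + 4×3 + 3×2 = 67

Rosa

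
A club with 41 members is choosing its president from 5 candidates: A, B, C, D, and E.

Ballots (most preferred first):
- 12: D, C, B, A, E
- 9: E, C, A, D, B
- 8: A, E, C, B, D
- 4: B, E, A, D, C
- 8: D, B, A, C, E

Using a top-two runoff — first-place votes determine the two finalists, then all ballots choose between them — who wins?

E

Round 1 first-place votes: A 8, B 4, C 0, D 20, E 9. D and E advance.
Runoff: D is ranked above E on 20 ballots, E above D on 21.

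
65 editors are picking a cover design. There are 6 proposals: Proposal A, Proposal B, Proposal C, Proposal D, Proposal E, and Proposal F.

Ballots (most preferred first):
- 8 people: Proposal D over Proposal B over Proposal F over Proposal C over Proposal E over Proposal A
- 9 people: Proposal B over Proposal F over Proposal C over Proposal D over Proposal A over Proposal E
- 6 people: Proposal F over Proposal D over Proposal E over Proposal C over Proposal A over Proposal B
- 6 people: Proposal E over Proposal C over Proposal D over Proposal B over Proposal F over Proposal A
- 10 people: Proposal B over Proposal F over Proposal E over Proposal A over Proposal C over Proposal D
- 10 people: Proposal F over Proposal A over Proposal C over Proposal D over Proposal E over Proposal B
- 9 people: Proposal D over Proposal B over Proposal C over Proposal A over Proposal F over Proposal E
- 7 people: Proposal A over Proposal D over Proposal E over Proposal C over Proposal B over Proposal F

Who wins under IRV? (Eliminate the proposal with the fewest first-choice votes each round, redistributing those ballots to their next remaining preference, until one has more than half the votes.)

Round 1: Proposal A 7, Proposal B 19, Proposal C 0, Proposal D 17, Proposal E 6, Proposal F 16. Proposal C eliminated.
Round 2: Proposal A 7, Proposal B 19, Proposal D 17, Proposal E 6, Proposal F 16. Proposal E eliminated.
Round 3: Proposal A 7, Proposal B 19, Proposal D 23, Proposal F 16. Proposal A eliminated.
Round 4: Proposal B 19, Proposal D 30, Proposal F 16. Proposal F eliminated.
Round 5: Proposal B 19, Proposal D 46. Proposal D has a majority (≥33).

Proposal D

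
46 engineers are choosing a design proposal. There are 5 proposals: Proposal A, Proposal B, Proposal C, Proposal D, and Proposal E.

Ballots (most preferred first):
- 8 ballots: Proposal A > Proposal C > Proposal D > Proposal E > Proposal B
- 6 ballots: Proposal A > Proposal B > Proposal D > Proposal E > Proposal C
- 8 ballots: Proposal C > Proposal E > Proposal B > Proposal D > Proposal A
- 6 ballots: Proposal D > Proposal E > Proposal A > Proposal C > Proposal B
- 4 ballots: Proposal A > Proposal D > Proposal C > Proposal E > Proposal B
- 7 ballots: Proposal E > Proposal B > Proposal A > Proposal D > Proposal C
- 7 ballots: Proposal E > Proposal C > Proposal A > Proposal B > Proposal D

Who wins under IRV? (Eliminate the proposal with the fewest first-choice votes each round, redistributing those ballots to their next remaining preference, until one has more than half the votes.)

Round 1: Proposal A 18, Proposal B 0, Proposal C 8, Proposal D 6, Proposal E 14. Proposal B eliminated.
Round 2: Proposal A 18, Proposal C 8, Proposal D 6, Proposal E 14. Proposal D eliminated.
Round 3: Proposal A 18, Proposal C 8, Proposal E 20. Proposal C eliminated.
Round 4: Proposal A 18, Proposal E 28. Proposal E has a majority (≥24).

Proposal E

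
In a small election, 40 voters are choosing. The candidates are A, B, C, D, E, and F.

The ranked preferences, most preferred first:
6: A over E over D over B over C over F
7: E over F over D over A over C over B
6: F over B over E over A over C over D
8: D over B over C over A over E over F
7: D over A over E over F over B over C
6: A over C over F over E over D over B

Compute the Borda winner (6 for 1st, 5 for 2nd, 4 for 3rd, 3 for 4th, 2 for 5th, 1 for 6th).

A: 6×6 + 7×3 + 6×3 + 8×3 + 7×5 + 6×6 = 170
B: 6×3 + 7×1 + 6×5 + 8×5 + 7×2 + 6×1 = 115
C: 6×2 + 7×2 + 6×2 + 8×4 + 7×1 + 6×5 = 107
D: 6×4 + 7×4 + 6×1 + 8×6 + 7×6 + 6×2 = 160
E: 6×5 + 7×6 + 6×4 + 8×2 + 7×4 + 6×3 = 158
F: 6×1 + 7×5 + 6×6 + 8×1 + 7×3 + 6×4 = 130

A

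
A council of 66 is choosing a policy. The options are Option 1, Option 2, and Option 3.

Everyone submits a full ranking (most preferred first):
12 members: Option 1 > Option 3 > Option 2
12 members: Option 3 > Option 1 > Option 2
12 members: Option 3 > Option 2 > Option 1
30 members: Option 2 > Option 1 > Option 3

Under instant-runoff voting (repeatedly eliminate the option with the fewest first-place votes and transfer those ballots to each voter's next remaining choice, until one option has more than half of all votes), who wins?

Option 3

Round 1: Option 1 12, Option 2 30, Option 3 24. Option 1 eliminated.
Round 2: Option 2 30, Option 3 36. Option 3 has a majority (≥34).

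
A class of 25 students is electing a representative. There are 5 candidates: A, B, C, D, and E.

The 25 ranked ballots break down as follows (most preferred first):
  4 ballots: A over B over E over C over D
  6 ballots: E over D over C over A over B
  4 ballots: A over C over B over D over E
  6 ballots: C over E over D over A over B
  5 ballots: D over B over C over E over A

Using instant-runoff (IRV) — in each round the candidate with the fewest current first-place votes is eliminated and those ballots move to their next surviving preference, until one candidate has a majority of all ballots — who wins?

C

Round 1: A 8, B 0, C 6, D 5, E 6. B eliminated.
Round 2: A 8, C 6, D 5, E 6. D eliminated.
Round 3: A 8, C 11, E 6. E eliminated.
Round 4: A 8, C 17. C has a majority (≥13).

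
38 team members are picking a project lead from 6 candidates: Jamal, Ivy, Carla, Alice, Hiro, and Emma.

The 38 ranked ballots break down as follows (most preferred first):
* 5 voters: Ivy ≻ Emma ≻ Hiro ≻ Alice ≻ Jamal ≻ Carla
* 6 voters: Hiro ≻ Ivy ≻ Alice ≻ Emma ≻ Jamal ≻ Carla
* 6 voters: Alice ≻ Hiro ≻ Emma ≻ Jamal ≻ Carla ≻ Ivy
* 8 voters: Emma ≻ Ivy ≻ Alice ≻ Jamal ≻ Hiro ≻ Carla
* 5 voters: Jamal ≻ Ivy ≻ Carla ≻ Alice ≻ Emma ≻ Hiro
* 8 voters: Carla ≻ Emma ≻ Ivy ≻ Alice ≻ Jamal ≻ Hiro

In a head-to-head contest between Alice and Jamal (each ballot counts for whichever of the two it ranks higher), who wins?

Alice

Alice is ranked above Jamal on 33 ballots; Jamal above Alice on 5.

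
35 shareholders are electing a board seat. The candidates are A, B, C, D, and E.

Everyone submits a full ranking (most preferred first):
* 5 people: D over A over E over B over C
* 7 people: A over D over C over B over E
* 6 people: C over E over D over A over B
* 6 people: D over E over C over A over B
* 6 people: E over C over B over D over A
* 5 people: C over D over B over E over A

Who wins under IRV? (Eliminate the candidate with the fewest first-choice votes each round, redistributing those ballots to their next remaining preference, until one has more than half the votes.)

D

Round 1: A 7, B 0, C 11, D 11, E 6. B eliminated.
Round 2: A 7, C 11, D 11, E 6. E eliminated.
Round 3: A 7, C 17, D 11. A eliminated.
Round 4: C 17, D 18. D has a majority (≥18).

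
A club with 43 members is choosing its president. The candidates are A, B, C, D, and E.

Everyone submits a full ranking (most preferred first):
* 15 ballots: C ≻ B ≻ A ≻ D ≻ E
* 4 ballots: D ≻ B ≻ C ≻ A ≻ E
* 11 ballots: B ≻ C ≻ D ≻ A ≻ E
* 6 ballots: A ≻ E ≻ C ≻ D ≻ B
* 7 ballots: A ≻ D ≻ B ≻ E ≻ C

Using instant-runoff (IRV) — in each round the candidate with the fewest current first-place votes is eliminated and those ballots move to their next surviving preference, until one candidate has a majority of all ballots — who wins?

Round 1: A 13, B 11, C 15, D 4, E 0. E eliminated.
Round 2: A 13, B 11, C 15, D 4. D eliminated.
Round 3: A 13, B 15, C 15. A eliminated.
Round 4: B 22, C 21. B has a majority (≥22).

B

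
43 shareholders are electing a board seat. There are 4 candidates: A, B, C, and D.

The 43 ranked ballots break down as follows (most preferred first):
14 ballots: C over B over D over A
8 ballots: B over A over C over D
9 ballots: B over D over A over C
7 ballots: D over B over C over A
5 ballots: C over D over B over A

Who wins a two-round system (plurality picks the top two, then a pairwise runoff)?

Round 1 first-place votes: A 0, B 17, C 19, D 7. C and B advance.
Runoff: C is ranked above B on 19 ballots, B above C on 24.

B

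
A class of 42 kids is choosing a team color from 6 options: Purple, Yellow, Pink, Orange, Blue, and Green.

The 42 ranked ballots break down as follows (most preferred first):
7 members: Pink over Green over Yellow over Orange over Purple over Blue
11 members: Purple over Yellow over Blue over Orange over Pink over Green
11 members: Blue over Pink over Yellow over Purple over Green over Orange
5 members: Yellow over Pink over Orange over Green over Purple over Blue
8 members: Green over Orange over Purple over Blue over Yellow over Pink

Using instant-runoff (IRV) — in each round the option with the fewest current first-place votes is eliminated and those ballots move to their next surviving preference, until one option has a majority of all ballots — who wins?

Pink

Round 1: Purple 11, Yellow 5, Pink 7, Orange 0, Blue 11, Green 8. Orange eliminated.
Round 2: Purple 11, Yellow 5, Pink 7, Blue 11, Green 8. Yellow eliminated.
Round 3: Purple 11, Pink 12, Blue 11, Green 8. Green eliminated.
Round 4: Purple 19, Pink 12, Blue 11. Blue eliminated.
Round 5: Purple 19, Pink 23. Pink has a majority (≥22).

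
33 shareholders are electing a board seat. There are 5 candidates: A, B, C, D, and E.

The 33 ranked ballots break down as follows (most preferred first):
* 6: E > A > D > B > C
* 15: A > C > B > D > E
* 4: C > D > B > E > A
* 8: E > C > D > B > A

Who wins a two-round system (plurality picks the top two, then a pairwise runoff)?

E

Round 1 first-place votes: A 15, B 0, C 4, D 0, E 14. A and E advance.
Runoff: A is ranked above E on 15 ballots, E above A on 18.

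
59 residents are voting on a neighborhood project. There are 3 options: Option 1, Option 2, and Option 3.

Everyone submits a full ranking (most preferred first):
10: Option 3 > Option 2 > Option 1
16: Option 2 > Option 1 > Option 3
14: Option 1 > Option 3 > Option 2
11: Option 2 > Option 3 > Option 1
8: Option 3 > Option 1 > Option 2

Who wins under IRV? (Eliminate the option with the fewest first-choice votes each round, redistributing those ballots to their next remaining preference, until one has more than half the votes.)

Round 1: Option 1 14, Option 2 27, Option 3 18. Option 1 eliminated.
Round 2: Option 2 27, Option 3 32. Option 3 has a majority (≥30).

Option 3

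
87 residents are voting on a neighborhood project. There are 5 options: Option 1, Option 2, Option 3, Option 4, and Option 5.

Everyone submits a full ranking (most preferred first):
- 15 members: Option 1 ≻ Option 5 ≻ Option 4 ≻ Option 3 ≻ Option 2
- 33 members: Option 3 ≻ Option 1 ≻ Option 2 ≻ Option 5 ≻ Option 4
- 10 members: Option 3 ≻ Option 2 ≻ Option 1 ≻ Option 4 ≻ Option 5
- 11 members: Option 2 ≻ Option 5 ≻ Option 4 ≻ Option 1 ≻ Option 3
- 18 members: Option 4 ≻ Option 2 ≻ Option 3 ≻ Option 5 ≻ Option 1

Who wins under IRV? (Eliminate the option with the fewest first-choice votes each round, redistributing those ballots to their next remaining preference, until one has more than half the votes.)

Option 4

Round 1: Option 1 15, Option 2 11, Option 3 43, Option 4 18, Option 5 0. Option 5 eliminated.
Round 2: Option 1 15, Option 2 11, Option 3 43, Option 4 18. Option 2 eliminated.
Round 3: Option 1 15, Option 3 43, Option 4 29. Option 1 eliminated.
Round 4: Option 3 43, Option 4 44. Option 4 has a majority (≥44).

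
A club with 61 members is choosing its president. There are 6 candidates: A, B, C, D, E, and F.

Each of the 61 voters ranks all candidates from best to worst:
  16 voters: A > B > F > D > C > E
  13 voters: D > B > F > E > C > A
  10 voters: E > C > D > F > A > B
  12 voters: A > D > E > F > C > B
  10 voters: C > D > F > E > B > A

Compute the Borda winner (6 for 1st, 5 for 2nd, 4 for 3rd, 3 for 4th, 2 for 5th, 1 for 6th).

D

A: 16×6 + 13×1 + 10×2 + 12×6 + 10×1 = 211
B: 16×5 + 13×5 + 10×1 + 12×1 + 10×2 = 187
C: 16×2 + 13×2 + 10×5 + 12×2 + 10×6 = 192
D: 16×3 + 13×6 + 10×4 + 12×5 + 10×5 = 276
E: 16×1 + 13×3 + 10×6 + 12×4 + 10×3 = 193
F: 16×4 + 13×4 + 10×3 + 12×3 + 10×4 = 222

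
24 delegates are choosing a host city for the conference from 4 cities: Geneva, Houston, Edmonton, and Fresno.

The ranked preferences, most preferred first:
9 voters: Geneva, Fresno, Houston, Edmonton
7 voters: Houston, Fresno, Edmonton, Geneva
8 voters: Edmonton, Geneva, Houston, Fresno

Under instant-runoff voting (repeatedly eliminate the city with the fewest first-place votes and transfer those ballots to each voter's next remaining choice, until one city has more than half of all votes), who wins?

Edmonton

Round 1: Geneva 9, Houston 7, Edmonton 8, Fresno 0. Fresno eliminated.
Round 2: Geneva 9, Houston 7, Edmonton 8. Houston eliminated.
Round 3: Geneva 9, Edmonton 15. Edmonton has a majority (≥13).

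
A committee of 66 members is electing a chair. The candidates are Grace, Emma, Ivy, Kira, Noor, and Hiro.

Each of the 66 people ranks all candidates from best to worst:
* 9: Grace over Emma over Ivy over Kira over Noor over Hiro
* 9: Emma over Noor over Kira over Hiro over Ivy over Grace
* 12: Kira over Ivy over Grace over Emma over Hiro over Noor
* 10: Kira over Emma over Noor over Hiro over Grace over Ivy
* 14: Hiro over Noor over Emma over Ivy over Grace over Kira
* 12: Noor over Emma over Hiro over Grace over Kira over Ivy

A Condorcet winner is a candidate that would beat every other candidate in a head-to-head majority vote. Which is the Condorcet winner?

Emma

Emma vs Grace: 45–21
Emma vs Ivy: 54–12
Emma vs Kira: 44–22
Emma vs Noor: 40–26
Emma vs Hiro: 52–14
Emma beats every other candidate.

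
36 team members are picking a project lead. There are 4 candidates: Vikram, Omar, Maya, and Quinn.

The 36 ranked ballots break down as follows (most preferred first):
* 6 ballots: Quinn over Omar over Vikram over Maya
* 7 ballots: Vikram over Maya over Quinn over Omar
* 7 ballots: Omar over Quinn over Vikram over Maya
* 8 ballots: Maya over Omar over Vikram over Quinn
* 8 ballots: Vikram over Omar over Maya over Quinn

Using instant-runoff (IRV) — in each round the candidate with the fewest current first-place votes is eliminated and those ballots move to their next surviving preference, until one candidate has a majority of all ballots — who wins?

Round 1: Vikram 15, Omar 7, Maya 8, Quinn 6. Quinn eliminated.
Round 2: Vikram 15, Omar 13, Maya 8. Maya eliminated.
Round 3: Vikram 15, Omar 21. Omar has a majority (≥19).

Omar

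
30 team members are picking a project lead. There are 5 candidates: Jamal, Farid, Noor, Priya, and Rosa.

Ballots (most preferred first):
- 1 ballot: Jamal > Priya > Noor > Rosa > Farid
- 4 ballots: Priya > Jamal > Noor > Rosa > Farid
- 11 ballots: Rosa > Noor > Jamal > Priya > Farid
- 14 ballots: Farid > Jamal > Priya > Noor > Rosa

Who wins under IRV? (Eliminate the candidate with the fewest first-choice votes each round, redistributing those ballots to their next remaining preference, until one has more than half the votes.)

Round 1: Jamal 1, Farid 14, Noor 0, Priya 4, Rosa 11. Noor eliminated.
Round 2: Jamal 1, Farid 14, Priya 4, Rosa 11. Jamal eliminated.
Round 3: Farid 14, Priya 5, Rosa 11. Priya eliminated.
Round 4: Farid 14, Rosa 16. Rosa has a majority (≥16).

Rosa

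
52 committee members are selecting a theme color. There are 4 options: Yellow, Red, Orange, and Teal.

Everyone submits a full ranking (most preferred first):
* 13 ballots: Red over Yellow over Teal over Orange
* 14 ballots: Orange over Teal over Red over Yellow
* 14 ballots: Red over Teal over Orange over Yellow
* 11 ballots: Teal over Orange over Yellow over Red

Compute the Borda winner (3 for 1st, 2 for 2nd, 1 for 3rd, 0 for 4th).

Yellow: 13×2 + 14×0 + 14×0 + 11×1 = 37
Red: 13×3 + 14×1 + 14×3 + 11×0 = 95
Orange: 13×0 + 14×3 + 14×1 + 11×2 = 78
Teal: 13×1 + 14×2 + 14×2 + 11×3 = 102

Teal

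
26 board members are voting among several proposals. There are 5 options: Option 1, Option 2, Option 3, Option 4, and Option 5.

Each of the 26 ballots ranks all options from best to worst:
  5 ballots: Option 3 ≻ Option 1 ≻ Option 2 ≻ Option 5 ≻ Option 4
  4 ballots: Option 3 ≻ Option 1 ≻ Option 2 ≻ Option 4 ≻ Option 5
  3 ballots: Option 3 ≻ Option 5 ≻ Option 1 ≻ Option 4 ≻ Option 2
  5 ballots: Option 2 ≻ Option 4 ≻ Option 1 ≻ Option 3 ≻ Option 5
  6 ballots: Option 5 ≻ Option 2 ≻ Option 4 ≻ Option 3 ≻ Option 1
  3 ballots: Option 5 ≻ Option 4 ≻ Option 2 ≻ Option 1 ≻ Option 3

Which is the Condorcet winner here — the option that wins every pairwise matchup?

Option 2

Option 2 vs Option 1: 14–12
Option 2 vs Option 3: 14–12
Option 2 vs Option 4: 20–6
Option 2 vs Option 5: 14–12
Option 2 beats every other option.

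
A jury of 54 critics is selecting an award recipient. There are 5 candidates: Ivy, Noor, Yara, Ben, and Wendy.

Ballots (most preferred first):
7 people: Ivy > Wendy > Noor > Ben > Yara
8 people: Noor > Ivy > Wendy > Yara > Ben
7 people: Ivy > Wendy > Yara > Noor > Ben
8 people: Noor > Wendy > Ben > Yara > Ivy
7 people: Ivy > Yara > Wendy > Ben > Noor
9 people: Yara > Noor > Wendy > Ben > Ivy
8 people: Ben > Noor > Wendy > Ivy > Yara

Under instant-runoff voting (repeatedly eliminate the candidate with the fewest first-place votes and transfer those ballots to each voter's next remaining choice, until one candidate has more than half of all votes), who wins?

Round 1: Ivy 21, Noor 16, Yara 9, Ben 8, Wendy 0. Wendy eliminated.
Round 2: Ivy 21, Noor 16, Yara 9, Ben 8. Ben eliminated.
Round 3: Ivy 21, Noor 24, Yara 9. Yara eliminated.
Round 4: Ivy 21, Noor 33. Noor has a majority (≥28).

Noor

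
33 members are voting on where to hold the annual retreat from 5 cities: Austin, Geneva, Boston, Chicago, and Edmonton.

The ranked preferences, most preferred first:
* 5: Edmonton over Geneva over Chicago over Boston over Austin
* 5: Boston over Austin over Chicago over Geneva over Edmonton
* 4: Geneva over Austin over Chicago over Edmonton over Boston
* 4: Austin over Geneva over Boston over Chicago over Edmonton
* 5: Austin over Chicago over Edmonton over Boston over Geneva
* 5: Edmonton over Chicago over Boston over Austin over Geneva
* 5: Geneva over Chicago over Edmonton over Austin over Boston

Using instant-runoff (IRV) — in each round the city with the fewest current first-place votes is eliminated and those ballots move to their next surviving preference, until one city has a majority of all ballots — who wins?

Round 1: Austin 9, Geneva 9, Boston 5, Chicago 0, Edmonton 10. Chicago eliminated.
Round 2: Austin 9, Geneva 9, Boston 5, Edmonton 10. Boston eliminated.
Round 3: Austin 14, Geneva 9, Edmonton 10. Geneva eliminated.
Round 4: Austin 18, Edmonton 15. Austin has a majority (≥17).

Austin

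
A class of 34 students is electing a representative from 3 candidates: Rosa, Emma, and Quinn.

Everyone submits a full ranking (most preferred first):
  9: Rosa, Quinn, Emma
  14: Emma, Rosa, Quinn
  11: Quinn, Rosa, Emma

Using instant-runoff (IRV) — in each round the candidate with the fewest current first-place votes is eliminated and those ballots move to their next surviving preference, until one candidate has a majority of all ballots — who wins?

Round 1: Rosa 9, Emma 14, Quinn 11. Rosa eliminated.
Round 2: Emma 14, Quinn 20. Quinn has a majority (≥18).

Quinn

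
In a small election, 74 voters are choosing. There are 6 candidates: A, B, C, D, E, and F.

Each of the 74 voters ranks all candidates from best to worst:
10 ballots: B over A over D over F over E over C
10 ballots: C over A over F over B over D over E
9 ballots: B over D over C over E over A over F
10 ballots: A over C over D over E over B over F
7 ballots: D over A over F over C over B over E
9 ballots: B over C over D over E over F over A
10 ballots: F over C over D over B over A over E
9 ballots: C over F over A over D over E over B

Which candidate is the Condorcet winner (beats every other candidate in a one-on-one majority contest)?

C

C vs A: 47–27
C vs B: 46–28
C vs D: 48–26
C vs E: 64–10
C vs F: 47–27
C beats every other candidate.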